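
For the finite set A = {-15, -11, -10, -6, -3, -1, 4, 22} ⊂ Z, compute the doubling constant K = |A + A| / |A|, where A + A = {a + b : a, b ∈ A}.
K = |A + A| / |A| = 29/8

Enumerate A + A = {a + b : a, b ∈ A}. With |A| = 8, there are |A|^2 = 64 ordered sum pairs; collecting distinct values, A + A = {-30, -26, -25, -22, -21, -20, -18, -17, -16, -14, -13, -12, -11, -9, -7, -6, -4, -2, 1, 3, 7, 8, 11, 12, 16, 19, 21, 26, 44}, so |A + A| = 29. Thus K = 29/8. For comparison, the minimum possible |A + A| over all 8-element sets is 2·8 − 1 = 15 (so min K = 15/8), attained only by arithmetic progressions.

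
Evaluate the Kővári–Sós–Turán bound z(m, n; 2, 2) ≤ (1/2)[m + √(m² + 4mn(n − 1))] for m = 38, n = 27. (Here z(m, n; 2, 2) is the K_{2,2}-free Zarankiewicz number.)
z(38, 27; 2, 2) ≤ (1/2)[38 + √(38² + 4·38·27·26)] = (1/2)[38 + √108148] = 183.4293

Kővári–Sós–Turán: let r_1, ..., r_38 be the row sums and z = Σ r_i the total number of 1s. Each pair of columns can share at most one row with both entries 1 (else a 2×2 all-ones block appears), so Σ_i C(r_i, 2) ≤ C(27, 2) = 351. By convexity Σ_i C(r_i, 2) ≥ 38·C(z/38, 2) = z(z − 38)/(2·38), giving z² − 38z − 38·27·26 ≤ 0 and hence z ≤ (1/2)[38 + √(1444 + 4·26676)] = (1/2)[38 + √108148] ≈ (1/2)(38 + 328.8586) = 183.4293.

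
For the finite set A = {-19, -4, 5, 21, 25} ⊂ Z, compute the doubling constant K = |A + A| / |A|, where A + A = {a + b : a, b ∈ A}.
K = |A + A| / |A| = 15/5 = 3

Enumerate A + A = {a + b : a, b ∈ A}. With |A| = 5, there are |A|^2 = 25 ordered sum pairs; collecting distinct values, A + A = {-38, -23, -14, -8, 1, 2, 6, 10, 17, 21, 26, 30, 42, 46, 50}, so |A + A| = 15. Thus K = 15/5 = 3. For comparison, the minimum possible |A + A| over all 5-element sets is 2·5 − 1 = 9 (so min K = 9/5), attained only by arithmetic progressions.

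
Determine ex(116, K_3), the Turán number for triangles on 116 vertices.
ex(116, K_3) = ⌊116^2/4⌋ = 3364

Mantel (1907): a triangle-free graph on n vertices has at most ⌊n^2/4⌋ edges, with equality for the complete bipartite graph K_{⌊n/2⌋, ⌈n/2⌉}. For n = 116: ⌊116^2/4⌋ = ⌊13456/4⌋ = 3364. The extremal graph is K_{58, 58}, which has 58·58 = 3364 edges.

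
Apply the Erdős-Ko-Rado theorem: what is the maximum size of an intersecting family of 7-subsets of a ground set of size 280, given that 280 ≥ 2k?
max |F| = C(279, 6) = 620566904595

Erdős-Ko-Rado (1961): when n ≥ 2k, max |F| = C(n−1, k−1). The bound is attained by the star {A : i ∈ A} for any fixed i ∈ [n]. Here C(280−1, 7−1) = C(279, 6) = 620566904595.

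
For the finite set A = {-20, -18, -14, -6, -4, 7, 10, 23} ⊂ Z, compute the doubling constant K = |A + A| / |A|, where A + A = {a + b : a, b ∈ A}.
K = |A + A| / |A| = 31/8

Enumerate A + A = {a + b : a, b ∈ A}. With |A| = 8, there are |A|^2 = 64 ordered sum pairs; collecting distinct values, A + A = {-40, -38, -36, -34, -32, -28, -26, -24, -22, -20, -18, -13, -12, -11, -10, -8, -7, -4, 1, 3, 4, 5, 6, 9, 14, 17, 19, 20, 30, 33, 46}, so |A + A| = 31. Thus K = 31/8. For comparison, the minimum possible |A + A| over all 8-element sets is 2·8 − 1 = 15 (so min K = 15/8), attained only by arithmetic progressions.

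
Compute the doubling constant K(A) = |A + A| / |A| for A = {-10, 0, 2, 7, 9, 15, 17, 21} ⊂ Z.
K = |A + A| / |A| = 30/8 = 15/4

Enumerate A + A = {a + b : a, b ∈ A}. With |A| = 8, there are |A|^2 = 64 ordered sum pairs; collecting distinct values, A + A = {-20, -10, -8, -3, -1, 0, 2, 4, 5, 7, 9, 11, 14, 15, 16, 17, 18, 19, 21, 22, 23, 24, 26, 28, 30, 32, 34, 36, 38, 42}, so |A + A| = 30. Thus K = 30/8 = 15/4. For comparison, the minimum possible |A + A| over all 8-element sets is 2·8 − 1 = 15 (so min K = 15/8), attained only by arithmetic progressions.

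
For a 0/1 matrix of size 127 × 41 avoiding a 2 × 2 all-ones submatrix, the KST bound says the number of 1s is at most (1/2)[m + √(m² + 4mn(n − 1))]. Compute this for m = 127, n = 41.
z(127, 41; 2, 2) ≤ (1/2)[127 + √(127² + 4·127·41·40)] = (1/2)[127 + √849249] = 524.2735

Kővári–Sós–Turán: let r_1, ..., r_127 be the row sums and z = Σ r_i the total number of 1s. Each pair of columns can share at most one row with both entries 1 (else a 2×2 all-ones block appears), so Σ_i C(r_i, 2) ≤ C(41, 2) = 820. By convexity Σ_i C(r_i, 2) ≥ 127·C(z/127, 2) = z(z − 127)/(2·127), giving z² − 127z − 127·41·40 ≤ 0 and hence z ≤ (1/2)[127 + √(16129 + 4·208280)] = (1/2)[127 + √849249] ≈ (1/2)(127 + 921.5471) = 524.2735.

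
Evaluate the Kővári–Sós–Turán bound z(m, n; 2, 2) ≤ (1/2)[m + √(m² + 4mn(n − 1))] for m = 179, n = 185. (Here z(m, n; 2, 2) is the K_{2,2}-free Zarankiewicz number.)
z(179, 185; 2, 2) ≤ (1/2)[179 + √(179² + 4·179·185·184)] = (1/2)[179 + √24404681] = 2559.5547

Kővári–Sós–Turán: let r_1, ..., r_179 be the row sums and z = Σ r_i the total number of 1s. Each pair of columns can share at most one row with both entries 1 (else a 2×2 all-ones block appears), so Σ_i C(r_i, 2) ≤ C(185, 2) = 17020. By convexity Σ_i C(r_i, 2) ≥ 179·C(z/179, 2) = z(z − 179)/(2·179), giving z² − 179z − 179·185·184 ≤ 0 and hence z ≤ (1/2)[179 + √(32041 + 4·6093160)] = (1/2)[179 + √24404681] ≈ (1/2)(179 + 4940.1094) = 2559.5547.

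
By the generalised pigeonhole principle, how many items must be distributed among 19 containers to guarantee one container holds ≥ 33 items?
n = (33 − 1)·19 + 1 = 609

By the generalised pigeonhole principle, to guarantee some box contains ≥ r objects we need more than (r − 1) · k objects total. Threshold: n = (r − 1) · k + 1. With r = 33 and k = 19: n = 32 · 19 + 1 = 608 + 1 = 609. For n = 608 = 32 · 19, we can put exactly 32 objects in every box, avoiding 33 in any single one — so 609 is tight.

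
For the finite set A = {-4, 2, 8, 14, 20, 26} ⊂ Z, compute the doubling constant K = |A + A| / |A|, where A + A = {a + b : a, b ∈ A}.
K = |A + A| / |A| = 11/6

Enumerate A + A = {a + b : a, b ∈ A}. With |A| = 6, there are |A|^2 = 36 ordered sum pairs; collecting distinct values, A + A = {-8, -2, 4, 10, 16, 22, 28, 34, 40, 46, 52}, so |A + A| = 11. Thus K = 11/6. Here |A + A| = 2|A| − 1 = 11, the minimum possible — so K = 11/6 is minimal, which holds iff A is an arithmetic progression.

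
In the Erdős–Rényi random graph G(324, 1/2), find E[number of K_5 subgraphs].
E[# K_5] = C(324, 5) · (1/2)^C(5, 2) = 28845440064 / 2^10 = 450710001/16 = 28169375.0625

For each 5-subset S of vertices (there are C(324, 5) = 28845440064 such S), let X_S = 1 if S induces a K_5 (all C(5, 2) = 10 edges present). Then P(X_S = 1) = (1/2)^10 = 1/1024. By linearity of expectation, E[# K_5] = C(324, 5) · (1/2)^10 = 28845440064 / 1024 = 450710001/16 = 28169375.0625.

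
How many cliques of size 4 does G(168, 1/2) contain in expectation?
E[# K_4] = C(168, 4) · (1/2)^C(4, 2) = 32018910 / 2^6 = 16009455/32 = 500295.46875

For each 4-subset S of vertices (there are C(168, 4) = 32018910 such S), let X_S = 1 if S induces a K_4 (all C(4, 2) = 6 edges present). Then P(X_S = 1) = (1/2)^6 = 1/64. By linearity of expectation, E[# K_4] = C(168, 4) · (1/2)^6 = 32018910 / 64 = 16009455/32 = 500295.46875.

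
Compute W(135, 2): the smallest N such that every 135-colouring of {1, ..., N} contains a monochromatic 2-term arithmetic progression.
W(135, 2) = 135 + 1 = 136

A 2-term AP is any pair of integers, so a monochromatic 2-AP exists iff some colour is used at least twice. With 135 colours, the colouring i ↦ i on {1, ..., 135} uses each colour once, avoiding any monochromatic pair, so W(135, 2) > 135. For {1, ..., 136}, pigeonhole forces two integers of the same colour, which form a monochromatic 2-AP. Hence W(135, 2) = 136.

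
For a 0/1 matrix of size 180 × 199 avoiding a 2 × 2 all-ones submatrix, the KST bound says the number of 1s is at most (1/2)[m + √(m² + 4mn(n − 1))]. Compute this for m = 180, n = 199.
z(180, 199; 2, 2) ≤ (1/2)[180 + √(180² + 4·180·199·198)] = (1/2)[180 + √28401840] = 2754.6688

Kővári–Sós–Turán: let r_1, ..., r_180 be the row sums and z = Σ r_i the total number of 1s. Each pair of columns can share at most one row with both entries 1 (else a 2×2 all-ones block appears), so Σ_i C(r_i, 2) ≤ C(199, 2) = 19701. By convexity Σ_i C(r_i, 2) ≥ 180·C(z/180, 2) = z(z − 180)/(2·180), giving z² − 180z − 180·199·198 ≤ 0 and hence z ≤ (1/2)[180 + √(32400 + 4·7092360)] = (1/2)[180 + √28401840] ≈ (1/2)(180 + 5329.3377) = 2754.6688.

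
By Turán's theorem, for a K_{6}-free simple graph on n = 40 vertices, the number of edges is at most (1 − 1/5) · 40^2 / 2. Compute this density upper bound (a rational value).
Turán density bound = (4/5) · 40^2/2 = 640

Turán's theorem: ex(n, K_{r+1}) is achieved by the complete r-partite Turán graph T(n, r) with parts as balanced as possible, and is at most (1 − 1/r) · n^2/2. For r = 5, n = 40: the density bound is (4/5) · 1600/2 = 640. Since 5 ∣ 40, the Turán graph T(40, 5) has parts of equal size 8, and its edge count e(T(40, 5)) = 640 attains the density bound exactly.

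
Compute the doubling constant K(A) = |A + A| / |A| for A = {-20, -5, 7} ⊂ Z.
K = |A + A| / |A| = 6/3 = 2

Enumerate A + A = {a + b : a, b ∈ A}. With |A| = 3, there are |A|^2 = 9 ordered sum pairs; collecting distinct values, A + A = {-40, -25, -13, -10, 2, 14}, so |A + A| = 6. Thus K = 6/3 = 2. For comparison, the minimum possible |A + A| over all 3-element sets is 2·3 − 1 = 5 (so min K = 5/3), attained only by arithmetic progressions.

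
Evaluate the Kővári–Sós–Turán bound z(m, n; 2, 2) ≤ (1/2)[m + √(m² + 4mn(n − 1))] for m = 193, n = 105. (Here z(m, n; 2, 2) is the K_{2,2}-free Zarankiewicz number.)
z(193, 105; 2, 2) ≤ (1/2)[193 + √(193² + 4·193·105·104)] = (1/2)[193 + √8467489] = 1551.4475

Kővári–Sós–Turán: let r_1, ..., r_193 be the row sums and z = Σ r_i the total number of 1s. Each pair of columns can share at most one row with both entries 1 (else a 2×2 all-ones block appears), so Σ_i C(r_i, 2) ≤ C(105, 2) = 5460. By convexity Σ_i C(r_i, 2) ≥ 193·C(z/193, 2) = z(z − 193)/(2·193), giving z² − 193z − 193·105·104 ≤ 0 and hence z ≤ (1/2)[193 + √(37249 + 4·2107560)] = (1/2)[193 + √8467489] ≈ (1/2)(193 + 2909.895) = 1551.4475.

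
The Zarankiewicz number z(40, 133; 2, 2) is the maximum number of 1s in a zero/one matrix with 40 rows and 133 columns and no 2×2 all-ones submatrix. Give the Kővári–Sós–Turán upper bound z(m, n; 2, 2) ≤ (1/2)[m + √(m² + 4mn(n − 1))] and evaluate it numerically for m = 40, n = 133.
z(40, 133; 2, 2) ≤ (1/2)[40 + √(40² + 4·40·133·132)] = (1/2)[40 + √2810560] = 858.2362

Kővári–Sós–Turán: let r_1, ..., r_40 be the row sums and z = Σ r_i the total number of 1s. Each pair of columns can share at most one row with both entries 1 (else a 2×2 all-ones block appears), so Σ_i C(r_i, 2) ≤ C(133, 2) = 8778. By convexity Σ_i C(r_i, 2) ≥ 40·C(z/40, 2) = z(z − 40)/(2·40), giving z² − 40z − 40·133·132 ≤ 0 and hence z ≤ (1/2)[40 + √(1600 + 4·702240)] = (1/2)[40 + √2810560] ≈ (1/2)(40 + 1676.4725) = 858.2362.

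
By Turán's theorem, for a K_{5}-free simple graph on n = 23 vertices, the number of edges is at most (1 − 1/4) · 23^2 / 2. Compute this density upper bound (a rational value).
Turán density bound = (3/4) · 23^2/2 = 1587/8 ≈ 198.375

Turán's theorem: ex(n, K_{r+1}) is achieved by the complete r-partite Turán graph T(n, r) with parts as balanced as possible, and is at most (1 − 1/r) · n^2/2. For r = 4, n = 23: the density bound is (3/4) · 529/2 = 1587/8 ≈ 198.375. The integer-valued extremum is e(T(23, 4)) = 198, which is strictly less than the density bound 1587/8 since 4 ∤ 23 (the parts of T(23, 4) cannot all be equal).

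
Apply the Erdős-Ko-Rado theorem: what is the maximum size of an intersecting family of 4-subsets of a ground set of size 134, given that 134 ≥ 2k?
max |F| = C(133, 3) = 383306

Erdős-Ko-Rado (1961): when n ≥ 2k, max |F| = C(n−1, k−1). The bound is attained by the star {A : i ∈ A} for any fixed i ∈ [n]. Here C(134−1, 4−1) = C(133, 3) = 383306.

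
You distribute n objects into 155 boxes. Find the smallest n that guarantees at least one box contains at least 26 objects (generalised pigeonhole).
n = (26 − 1)·155 + 1 = 3876

By the generalised pigeonhole principle, to guarantee some box contains ≥ r objects we need more than (r − 1) · k objects total. Threshold: n = (r − 1) · k + 1. With r = 26 and k = 155: n = 25 · 155 + 1 = 3875 + 1 = 3876. For n = 3875 = 25 · 155, we can put exactly 25 objects in every box, avoiding 26 in any single one — so 3876 is tight.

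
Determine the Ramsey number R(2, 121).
R(2, 121) = 121

R(2, k) = k for all k ≥ 2: in a 2-colouring of K_k, either some edge is red (a red K_2) or all edges are blue (a blue K_k). And K_{120} coloured all-blue has no blue K_121, so R(2, 121) > 120. Hence R(2, 121) = 121.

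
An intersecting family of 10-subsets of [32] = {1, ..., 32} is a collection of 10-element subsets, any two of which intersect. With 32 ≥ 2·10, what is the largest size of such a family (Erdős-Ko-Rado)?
max |F| = C(31, 9) = 20160075

Erdős-Ko-Rado (1961): when n ≥ 2k, max |F| = C(n−1, k−1). The bound is attained by the star {A : i ∈ A} for any fixed i ∈ [n]. Here C(32−1, 10−1) = C(31, 9) = 20160075.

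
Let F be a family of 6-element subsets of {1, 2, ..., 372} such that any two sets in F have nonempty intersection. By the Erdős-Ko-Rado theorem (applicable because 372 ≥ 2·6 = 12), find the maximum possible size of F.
max |F| = C(371, 5) = 57007846644

The Erdős-Ko-Rado theorem states: for n ≥ 2k, an intersecting family of k-subsets of an n-element set has size at most C(n − 1, k − 1), with equality for 'star' families {A ⊆ [n] : |A| = k, i ∈ A} (fix an element i). For n = 372, k = 6: C(371, 5) = 57007846644.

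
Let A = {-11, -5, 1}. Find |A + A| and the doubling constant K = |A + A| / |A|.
K = |A + A| / |A| = 5/3

Enumerate A + A = {a + b : a, b ∈ A}. With |A| = 3, there are |A|^2 = 9 ordered sum pairs; collecting distinct values, A + A = {-22, -16, -10, -4, 2}, so |A + A| = 5. Thus K = 5/3. Here |A + A| = 2|A| − 1 = 5, the minimum possible — so K = 5/3 is minimal, which holds iff A is an arithmetic progression.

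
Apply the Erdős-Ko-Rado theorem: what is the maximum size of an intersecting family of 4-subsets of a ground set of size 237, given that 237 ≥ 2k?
max |F| = C(236, 3) = 2162940

Erdős-Ko-Rado (1961): when n ≥ 2k, max |F| = C(n−1, k−1). The bound is attained by the star {A : i ∈ A} for any fixed i ∈ [n]. Here C(237−1, 4−1) = C(236, 3) = 2162940.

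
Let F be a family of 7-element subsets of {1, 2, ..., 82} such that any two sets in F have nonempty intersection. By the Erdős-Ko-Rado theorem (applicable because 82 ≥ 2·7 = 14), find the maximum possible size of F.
max |F| = C(81, 6) = 324540216

Erdős-Ko-Rado (1961): when n ≥ 2k, max |F| = C(n−1, k−1). The bound is attained by the star {A : i ∈ A} for any fixed i ∈ [n]. Here C(82−1, 7−1) = C(81, 6) = 324540216.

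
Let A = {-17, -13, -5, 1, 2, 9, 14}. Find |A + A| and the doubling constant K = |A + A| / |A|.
K = |A + A| / |A| = 25/7

Enumerate A + A = {a + b : a, b ∈ A}. With |A| = 7, there are |A|^2 = 49 ordered sum pairs; collecting distinct values, A + A = {-34, -30, -26, -22, -18, -16, -15, -12, -11, -10, -8, -4, -3, 1, 2, 3, 4, 9, 10, 11, 15, 16, 18, 23, 28}, so |A + A| = 25. Thus K = 25/7. For comparison, the minimum possible |A + A| over all 7-element sets is 2·7 − 1 = 13 (so min K = 13/7), attained only by arithmetic progressions.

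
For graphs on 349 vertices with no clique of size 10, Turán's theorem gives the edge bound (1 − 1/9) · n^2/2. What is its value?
Turán density bound = (8/9) · 349^2/2 = 487204/9 ≈ 54133.7778

Turán's theorem: ex(n, K_{r+1}) is achieved by the complete r-partite Turán graph T(n, r) with parts as balanced as possible, and is at most (1 − 1/r) · n^2/2. For r = 9, n = 349: the density bound is (8/9) · 121801/2 = 487204/9 ≈ 54133.7778. The integer-valued extremum is e(T(349, 9)) = 54133, which is strictly less than the density bound 487204/9 since 9 ∤ 349 (the parts of T(349, 9) cannot all be equal).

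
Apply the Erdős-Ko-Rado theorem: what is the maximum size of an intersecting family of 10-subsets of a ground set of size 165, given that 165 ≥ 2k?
max |F| = C(164, 9) = 189150613762032

Erdős-Ko-Rado (1961): when n ≥ 2k, max |F| = C(n−1, k−1). The bound is attained by the star {A : i ∈ A} for any fixed i ∈ [n]. Here C(165−1, 10−1) = C(164, 9) = 189150613762032.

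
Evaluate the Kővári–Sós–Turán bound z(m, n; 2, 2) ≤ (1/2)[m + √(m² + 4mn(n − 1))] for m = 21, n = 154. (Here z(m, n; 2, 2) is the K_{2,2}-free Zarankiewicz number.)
z(21, 154; 2, 2) ≤ (1/2)[21 + √(21² + 4·21·154·153)] = (1/2)[21 + √1979649] = 714

Kővári–Sós–Turán: let r_1, ..., r_21 be the row sums and z = Σ r_i the total number of 1s. Each pair of columns can share at most one row with both entries 1 (else a 2×2 all-ones block appears), so Σ_i C(r_i, 2) ≤ C(154, 2) = 11781. By convexity Σ_i C(r_i, 2) ≥ 21·C(z/21, 2) = z(z − 21)/(2·21), giving z² − 21z − 21·154·153 ≤ 0 and hence z ≤ (1/2)[21 + √(441 + 4·494802)] = (1/2)[21 + √1979649] ≈ (1/2)(21 + 1407) = 714.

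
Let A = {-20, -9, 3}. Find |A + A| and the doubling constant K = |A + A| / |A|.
K = |A + A| / |A| = 6/3 = 2

Enumerate A + A = {a + b : a, b ∈ A}. With |A| = 3, there are |A|^2 = 9 ordered sum pairs; collecting distinct values, A + A = {-40, -29, -18, -17, -6, 6}, so |A + A| = 6. Thus K = 6/3 = 2. For comparison, the minimum possible |A + A| over all 3-element sets is 2·3 − 1 = 5 (so min K = 5/3), attained only by arithmetic progressions.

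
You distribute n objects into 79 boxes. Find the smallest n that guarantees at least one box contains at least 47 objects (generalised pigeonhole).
n = (47 − 1)·79 + 1 = 3635

By the generalised pigeonhole principle, to guarantee some box contains ≥ r objects we need more than (r − 1) · k objects total. Threshold: n = (r − 1) · k + 1. With r = 47 and k = 79: n = 46 · 79 + 1 = 3634 + 1 = 3635. For n = 3634 = 46 · 79, we can put exactly 46 objects in every box, avoiding 47 in any single one — so 3635 is tight.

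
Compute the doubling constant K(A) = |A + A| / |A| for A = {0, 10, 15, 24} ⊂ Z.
K = |A + A| / |A| = 10/4 = 5/2

Enumerate A + A = {a + b : a, b ∈ A}. With |A| = 4, there are |A|^2 = 16 ordered sum pairs; collecting distinct values, A + A = {0, 10, 15, 20, 24, 25, 30, 34, 39, 48}, so |A + A| = 10. Thus K = 10/4 = 5/2. For comparison, the minimum possible |A + A| over all 4-element sets is 2·4 − 1 = 7 (so min K = 7/4), attained only by arithmetic progressions.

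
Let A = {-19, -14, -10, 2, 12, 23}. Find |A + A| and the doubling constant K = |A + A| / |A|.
K = |A + A| / |A| = 20/6 = 10/3

Enumerate A + A = {a + b : a, b ∈ A}. With |A| = 6, there are |A|^2 = 36 ordered sum pairs; collecting distinct values, A + A = {-38, -33, -29, -28, -24, -20, -17, -12, -8, -7, -2, 2, 4, 9, 13, 14, 24, 25, 35, 46}, so |A + A| = 20. Thus K = 20/6 = 10/3. For comparison, the minimum possible |A + A| over all 6-element sets is 2·6 − 1 = 11 (so min K = 11/6), attained only by arithmetic progressions.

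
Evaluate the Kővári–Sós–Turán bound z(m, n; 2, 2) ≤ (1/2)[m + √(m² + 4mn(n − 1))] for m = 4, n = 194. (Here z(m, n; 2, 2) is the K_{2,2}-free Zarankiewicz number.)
z(4, 194; 2, 2) ≤ (1/2)[4 + √(4² + 4·4·194·193)] = (1/2)[4 + √599088] = 389.0039

Kővári–Sós–Turán: let r_1, ..., r_4 be the row sums and z = Σ r_i the total number of 1s. Each pair of columns can share at most one row with both entries 1 (else a 2×2 all-ones block appears), so Σ_i C(r_i, 2) ≤ C(194, 2) = 18721. By convexity Σ_i C(r_i, 2) ≥ 4·C(z/4, 2) = z(z − 4)/(2·4), giving z² − 4z − 4·194·193 ≤ 0 and hence z ≤ (1/2)[4 + √(16 + 4·149768)] = (1/2)[4 + √599088] ≈ (1/2)(4 + 774.0078) = 389.0039.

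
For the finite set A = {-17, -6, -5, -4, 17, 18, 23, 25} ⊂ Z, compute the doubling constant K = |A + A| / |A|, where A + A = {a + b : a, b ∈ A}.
K = |A + A| / |A| = 32/8 = 4

Enumerate A + A = {a + b : a, b ∈ A}. With |A| = 8, there are |A|^2 = 64 ordered sum pairs; collecting distinct values, A + A = {-34, -23, -22, -21, -12, -11, -10, -9, -8, 0, 1, 6, 8, 11, 12, 13, 14, 17, 18, 19, 20, 21, 34, 35, 36, 40, 41, 42, 43, 46, 48, 50}, so |A + A| = 32. Thus K = 32/8 = 4. For comparison, the minimum possible |A + A| over all 8-element sets is 2·8 − 1 = 15 (so min K = 15/8), attained only by arithmetic progressions.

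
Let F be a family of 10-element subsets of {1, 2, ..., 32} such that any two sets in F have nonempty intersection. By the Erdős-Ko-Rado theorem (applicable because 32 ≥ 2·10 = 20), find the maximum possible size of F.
max |F| = C(31, 9) = 20160075

The Erdős-Ko-Rado theorem states: for n ≥ 2k, an intersecting family of k-subsets of an n-element set has size at most C(n − 1, k − 1), with equality for 'star' families {A ⊆ [n] : |A| = k, i ∈ A} (fix an element i). For n = 32, k = 10: C(31, 9) = 20160075.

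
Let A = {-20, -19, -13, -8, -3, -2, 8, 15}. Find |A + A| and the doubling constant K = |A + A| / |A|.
K = |A + A| / |A| = 29/8

Enumerate A + A = {a + b : a, b ∈ A}. With |A| = 8, there are |A|^2 = 64 ordered sum pairs; collecting distinct values, A + A = {-40, -39, -38, -33, -32, -28, -27, -26, -23, -22, -21, -16, -15, -12, -11, -10, -6, -5, -4, 0, 2, 5, 6, 7, 12, 13, 16, 23, 30}, so |A + A| = 29. Thus K = 29/8. For comparison, the minimum possible |A + A| over all 8-element sets is 2·8 − 1 = 15 (so min K = 15/8), attained only by arithmetic progressions.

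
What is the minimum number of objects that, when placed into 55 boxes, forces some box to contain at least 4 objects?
n = (4 − 1)·55 + 1 = 166

By the generalised pigeonhole principle, to guarantee some box contains ≥ r objects we need more than (r − 1) · k objects total. Threshold: n = (r − 1) · k + 1. With r = 4 and k = 55: n = 3 · 55 + 1 = 165 + 1 = 166. For n = 165 = 3 · 55, we can put exactly 3 objects in every box, avoiding 4 in any single one — so 166 is tight.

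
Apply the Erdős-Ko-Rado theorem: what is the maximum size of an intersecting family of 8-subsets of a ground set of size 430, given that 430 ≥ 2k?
max |F| = C(429, 7) = 505129989052260

Erdős-Ko-Rado (1961): when n ≥ 2k, max |F| = C(n−1, k−1). The bound is attained by the star {A : i ∈ A} for any fixed i ∈ [n]. Here C(430−1, 8−1) = C(429, 7) = 505129989052260.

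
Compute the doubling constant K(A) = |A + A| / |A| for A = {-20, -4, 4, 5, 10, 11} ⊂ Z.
K = |A + A| / |A| = 20/6 = 10/3

Enumerate A + A = {a + b : a, b ∈ A}. With |A| = 6, there are |A|^2 = 36 ordered sum pairs; collecting distinct values, A + A = {-40, -24, -16, -15, -10, -9, -8, 0, 1, 6, 7, 8, 9, 10, 14, 15, 16, 20, 21, 22}, so |A + A| = 20. Thus K = 20/6 = 10/3. For comparison, the minimum possible |A + A| over all 6-element sets is 2·6 − 1 = 11 (so min K = 11/6), attained only by arithmetic progressions.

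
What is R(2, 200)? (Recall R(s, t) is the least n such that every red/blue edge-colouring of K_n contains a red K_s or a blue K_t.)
R(2, 200) = 200

R(2, k) = k for all k ≥ 2: in a 2-colouring of K_k, either some edge is red (a red K_2) or all edges are blue (a blue K_k). And K_{199} coloured all-blue has no blue K_200, so R(2, 200) > 199. Hence R(2, 200) = 200.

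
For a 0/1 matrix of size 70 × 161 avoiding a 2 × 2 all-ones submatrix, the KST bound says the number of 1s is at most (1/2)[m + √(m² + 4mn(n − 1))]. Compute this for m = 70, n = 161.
z(70, 161; 2, 2) ≤ (1/2)[70 + √(70² + 4·70·161·160)] = (1/2)[70 + √7217700] = 1378.2889

Kővári–Sós–Turán: let r_1, ..., r_70 be the row sums and z = Σ r_i the total number of 1s. Each pair of columns can share at most one row with both entries 1 (else a 2×2 all-ones block appears), so Σ_i C(r_i, 2) ≤ C(161, 2) = 12880. By convexity Σ_i C(r_i, 2) ≥ 70·C(z/70, 2) = z(z − 70)/(2·70), giving z² − 70z − 70·161·160 ≤ 0 and hence z ≤ (1/2)[70 + √(4900 + 4·1803200)] = (1/2)[70 + √7217700] ≈ (1/2)(70 + 2686.5777) = 1378.2889.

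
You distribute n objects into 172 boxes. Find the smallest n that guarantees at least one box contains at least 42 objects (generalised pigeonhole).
n = (42 − 1)·172 + 1 = 7053

By the generalised pigeonhole principle, to guarantee some box contains ≥ r objects we need more than (r − 1) · k objects total. Threshold: n = (r − 1) · k + 1. With r = 42 and k = 172: n = 41 · 172 + 1 = 7052 + 1 = 7053. For n = 7052 = 41 · 172, we can put exactly 41 objects in every box, avoiding 42 in any single one — so 7053 is tight.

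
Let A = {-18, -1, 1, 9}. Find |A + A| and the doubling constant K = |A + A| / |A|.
K = |A + A| / |A| = 10/4 = 5/2

Enumerate A + A = {a + b : a, b ∈ A}. With |A| = 4, there are |A|^2 = 16 ordered sum pairs; collecting distinct values, A + A = {-36, -19, -17, -9, -2, 0, 2, 8, 10, 18}, so |A + A| = 10. Thus K = 10/4 = 5/2. For comparison, the minimum possible |A + A| over all 4-element sets is 2·4 − 1 = 7 (so min K = 7/4), attained only by arithmetic progressions.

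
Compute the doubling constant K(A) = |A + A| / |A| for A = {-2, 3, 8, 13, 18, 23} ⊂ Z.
K = |A + A| / |A| = 11/6

Enumerate A + A = {a + b : a, b ∈ A}. With |A| = 6, there are |A|^2 = 36 ordered sum pairs; collecting distinct values, A + A = {-4, 1, 6, 11, 16, 21, 26, 31, 36, 41, 46}, so |A + A| = 11. Thus K = 11/6. Here |A + A| = 2|A| − 1 = 11, the minimum possible — so K = 11/6 is minimal, which holds iff A is an arithmetic progression.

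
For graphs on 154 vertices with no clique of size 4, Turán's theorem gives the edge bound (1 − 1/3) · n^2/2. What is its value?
Turán density bound = (2/3) · 154^2/2 = 23716/3 ≈ 7905.3333

Turán's theorem: ex(n, K_{r+1}) is achieved by the complete r-partite Turán graph T(n, r) with parts as balanced as possible, and is at most (1 − 1/r) · n^2/2. For r = 3, n = 154: the density bound is (2/3) · 23716/2 = 23716/3 ≈ 7905.3333. The integer-valued extremum is e(T(154, 3)) = 7905, which is strictly less than the density bound 23716/3 since 3 ∤ 154 (the parts of T(154, 3) cannot all be equal).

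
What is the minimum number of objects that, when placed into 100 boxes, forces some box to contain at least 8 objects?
n = (8 − 1)·100 + 1 = 701

By the generalised pigeonhole principle, to guarantee some box contains ≥ r objects we need more than (r − 1) · k objects total. Threshold: n = (r − 1) · k + 1. With r = 8 and k = 100: n = 7 · 100 + 1 = 700 + 1 = 701. For n = 700 = 7 · 100, we can put exactly 7 objects in every box, avoiding 8 in any single one — so 701 is tight.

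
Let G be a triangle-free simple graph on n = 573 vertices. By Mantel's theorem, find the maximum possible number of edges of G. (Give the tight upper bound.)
ex(573, K_3) = ⌊573^2/4⌋ = 82082

Mantel (1907): a triangle-free graph on n vertices has at most ⌊n^2/4⌋ edges, with equality for the complete bipartite graph K_{⌊n/2⌋, ⌈n/2⌉}. For n = 573: ⌊573^2/4⌋ = ⌊328329/4⌋ = 82082. The extremal graph is K_{286, 287}, which has 286·287 = 82082 edges.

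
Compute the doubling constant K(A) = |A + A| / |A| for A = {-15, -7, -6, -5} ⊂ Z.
K = |A + A| / |A| = 9/4

Enumerate A + A = {a + b : a, b ∈ A}. With |A| = 4, there are |A|^2 = 16 ordered sum pairs; collecting distinct values, A + A = {-30, -22, -21, -20, -14, -13, -12, -11, -10}, so |A + A| = 9. Thus K = 9/4. For comparison, the minimum possible |A + A| over all 4-element sets is 2·4 − 1 = 7 (so min K = 7/4), attained only by arithmetic progressions.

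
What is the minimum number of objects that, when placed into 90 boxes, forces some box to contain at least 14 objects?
n = (14 − 1)·90 + 1 = 1171

By the generalised pigeonhole principle, to guarantee some box contains ≥ r objects we need more than (r − 1) · k objects total. Threshold: n = (r − 1) · k + 1. With r = 14 and k = 90: n = 13 · 90 + 1 = 1170 + 1 = 1171. For n = 1170 = 13 · 90, we can put exactly 13 objects in every box, avoiding 14 in any single one — so 1171 is tight.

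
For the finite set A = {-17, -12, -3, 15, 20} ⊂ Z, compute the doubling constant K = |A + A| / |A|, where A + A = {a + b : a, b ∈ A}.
K = |A + A| / |A| = 14/5

Enumerate A + A = {a + b : a, b ∈ A}. With |A| = 5, there are |A|^2 = 25 ordered sum pairs; collecting distinct values, A + A = {-34, -29, -24, -20, -15, -6, -2, 3, 8, 12, 17, 30, 35, 40}, so |A + A| = 14. Thus K = 14/5. For comparison, the minimum possible |A + A| over all 5-element sets is 2·5 − 1 = 9 (so min K = 9/5), attained only by arithmetic progressions.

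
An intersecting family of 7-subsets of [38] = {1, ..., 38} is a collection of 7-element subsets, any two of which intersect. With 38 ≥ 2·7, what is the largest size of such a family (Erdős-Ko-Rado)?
max |F| = C(37, 6) = 2324784

The Erdős-Ko-Rado theorem states: for n ≥ 2k, an intersecting family of k-subsets of an n-element set has size at most C(n − 1, k − 1), with equality for 'star' families {A ⊆ [n] : |A| = k, i ∈ A} (fix an element i). For n = 38, k = 7: C(37, 6) = 2324784.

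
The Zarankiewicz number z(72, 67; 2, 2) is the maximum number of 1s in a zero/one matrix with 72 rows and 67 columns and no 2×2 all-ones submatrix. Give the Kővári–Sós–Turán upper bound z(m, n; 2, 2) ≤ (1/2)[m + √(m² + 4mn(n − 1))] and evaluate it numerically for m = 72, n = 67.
z(72, 67; 2, 2) ≤ (1/2)[72 + √(72² + 4·72·67·66)] = (1/2)[72 + √1278720] = 601.4025

Kővári–Sós–Turán: let r_1, ..., r_72 be the row sums and z = Σ r_i the total number of 1s. Each pair of columns can share at most one row with both entries 1 (else a 2×2 all-ones block appears), so Σ_i C(r_i, 2) ≤ C(67, 2) = 2211. By convexity Σ_i C(r_i, 2) ≥ 72·C(z/72, 2) = z(z − 72)/(2·72), giving z² − 72z − 72·67·66 ≤ 0 and hence z ≤ (1/2)[72 + √(5184 + 4·318384)] = (1/2)[72 + √1278720] ≈ (1/2)(72 + 1130.805) = 601.4025.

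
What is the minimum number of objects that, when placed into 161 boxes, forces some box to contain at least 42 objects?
n = (42 − 1)·161 + 1 = 6602

By the generalised pigeonhole principle, to guarantee some box contains ≥ r objects we need more than (r − 1) · k objects total. Threshold: n = (r − 1) · k + 1. With r = 42 and k = 161: n = 41 · 161 + 1 = 6601 + 1 = 6602. For n = 6601 = 41 · 161, we can put exactly 41 objects in every box, avoiding 42 in any single one — so 6602 is tight.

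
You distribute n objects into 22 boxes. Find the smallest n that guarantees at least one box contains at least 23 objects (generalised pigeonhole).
n = (23 − 1)·22 + 1 = 485

By the generalised pigeonhole principle, to guarantee some box contains ≥ r objects we need more than (r − 1) · k objects total. Threshold: n = (r − 1) · k + 1. With r = 23 and k = 22: n = 22 · 22 + 1 = 484 + 1 = 485. For n = 484 = 22 · 22, we can put exactly 22 objects in every box, avoiding 23 in any single one — so 485 is tight.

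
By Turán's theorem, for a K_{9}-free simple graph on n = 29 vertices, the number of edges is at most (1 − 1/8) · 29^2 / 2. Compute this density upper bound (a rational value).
Turán density bound = (7/8) · 29^2/2 = 5887/16 ≈ 367.9375

Turán's theorem: ex(n, K_{r+1}) is achieved by the complete r-partite Turán graph T(n, r) with parts as balanced as possible, and is at most (1 − 1/r) · n^2/2. For r = 8, n = 29: the density bound is (7/8) · 841/2 = 5887/16 ≈ 367.9375. The integer-valued extremum is e(T(29, 8)) = 367, which is strictly less than the density bound 5887/16 since 8 ∤ 29 (the parts of T(29, 8) cannot all be equal).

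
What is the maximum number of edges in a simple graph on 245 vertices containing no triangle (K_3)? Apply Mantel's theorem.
ex(245, K_3) = ⌊245^2/4⌋ = 15006

Mantel (1907): a triangle-free graph on n vertices has at most ⌊n^2/4⌋ edges, with equality for the complete bipartite graph K_{⌊n/2⌋, ⌈n/2⌉}. For n = 245: ⌊245^2/4⌋ = ⌊60025/4⌋ = 15006. The extremal graph is K_{122, 123}, which has 122·123 = 15006 edges.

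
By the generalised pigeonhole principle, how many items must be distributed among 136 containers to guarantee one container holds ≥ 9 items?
n = (9 − 1)·136 + 1 = 1089

By the generalised pigeonhole principle, to guarantee some box contains ≥ r objects we need more than (r − 1) · k objects total. Threshold: n = (r − 1) · k + 1. With r = 9 and k = 136: n = 8 · 136 + 1 = 1088 + 1 = 1089. For n = 1088 = 8 · 136, we can put exactly 8 objects in every box, avoiding 9 in any single one — so 1089 is tight.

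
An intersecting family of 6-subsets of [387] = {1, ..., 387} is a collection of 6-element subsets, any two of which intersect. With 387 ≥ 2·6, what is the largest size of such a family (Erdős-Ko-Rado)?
max |F| = C(386, 5) = 69576110912

Erdős-Ko-Rado (1961): when n ≥ 2k, max |F| = C(n−1, k−1). The bound is attained by the star {A : i ∈ A} for any fixed i ∈ [n]. Here C(387−1, 6−1) = C(386, 5) = 69576110912.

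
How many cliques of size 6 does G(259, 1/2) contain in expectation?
E[# K_6] = C(259, 6) · (1/2)^C(6, 2) = 395488590784 / 2^15 = 6179509231/512 ≈ 12069353.966797

For each 6-subset S of vertices (there are C(259, 6) = 395488590784 such S), let X_S = 1 if S induces a K_6 (all C(6, 2) = 15 edges present). Then P(X_S = 1) = (1/2)^15 = 1/32768. By linearity of expectation, E[# K_6] = C(259, 6) · (1/2)^15 = 395488590784 / 32768 = 6179509231/512 ≈ 12069353.966797.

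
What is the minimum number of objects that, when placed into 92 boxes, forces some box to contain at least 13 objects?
n = (13 − 1)·92 + 1 = 1105

By the generalised pigeonhole principle, to guarantee some box contains ≥ r objects we need more than (r − 1) · k objects total. Threshold: n = (r − 1) · k + 1. With r = 13 and k = 92: n = 12 · 92 + 1 = 1104 + 1 = 1105. For n = 1104 = 12 · 92, we can put exactly 12 objects in every box, avoiding 13 in any single one — so 1105 is tight.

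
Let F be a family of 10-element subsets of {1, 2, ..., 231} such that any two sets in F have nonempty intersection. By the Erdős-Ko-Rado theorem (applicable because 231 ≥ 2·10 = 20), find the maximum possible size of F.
max |F| = C(230, 9) = 4236018057454600

Erdős-Ko-Rado (1961): when n ≥ 2k, max |F| = C(n−1, k−1). The bound is attained by the star {A : i ∈ A} for any fixed i ∈ [n]. Here C(231−1, 10−1) = C(230, 9) = 4236018057454600.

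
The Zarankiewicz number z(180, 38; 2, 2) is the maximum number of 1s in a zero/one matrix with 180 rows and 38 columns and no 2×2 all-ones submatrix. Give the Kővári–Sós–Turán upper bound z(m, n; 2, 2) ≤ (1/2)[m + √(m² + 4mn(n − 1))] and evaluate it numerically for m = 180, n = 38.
z(180, 38; 2, 2) ≤ (1/2)[180 + √(180² + 4·180·38·37)] = (1/2)[180 + √1044720] = 601.0577

Kővári–Sós–Turán: let r_1, ..., r_180 be the row sums and z = Σ r_i the total number of 1s. Each pair of columns can share at most one row with both entries 1 (else a 2×2 all-ones block appears), so Σ_i C(r_i, 2) ≤ C(38, 2) = 703. By convexity Σ_i C(r_i, 2) ≥ 180·C(z/180, 2) = z(z − 180)/(2·180), giving z² − 180z − 180·38·37 ≤ 0 and hence z ≤ (1/2)[180 + √(32400 + 4·253080)] = (1/2)[180 + √1044720] ≈ (1/2)(180 + 1022.1155) = 601.0577.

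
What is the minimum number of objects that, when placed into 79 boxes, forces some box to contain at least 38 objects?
n = (38 − 1)·79 + 1 = 2924

By the generalised pigeonhole principle, to guarantee some box contains ≥ r objects we need more than (r − 1) · k objects total. Threshold: n = (r − 1) · k + 1. With r = 38 and k = 79: n = 37 · 79 + 1 = 2923 + 1 = 2924. For n = 2923 = 37 · 79, we can put exactly 37 objects in every box, avoiding 38 in any single one — so 2924 is tight.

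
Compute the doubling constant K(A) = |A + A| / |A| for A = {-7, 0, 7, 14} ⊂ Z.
K = |A + A| / |A| = 7/4

Enumerate A + A = {a + b : a, b ∈ A}. With |A| = 4, there are |A|^2 = 16 ordered sum pairs; collecting distinct values, A + A = {-14, -7, 0, 7, 14, 21, 28}, so |A + A| = 7. Thus K = 7/4. Here |A + A| = 2|A| − 1 = 7, the minimum possible — so K = 7/4 is minimal, which holds iff A is an arithmetic progression.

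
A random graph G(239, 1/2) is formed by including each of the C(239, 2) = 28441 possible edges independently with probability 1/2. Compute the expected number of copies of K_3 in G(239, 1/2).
E[# K_3] = C(239, 3) · (1/2)^C(3, 2) = 2246839 / 2^3 = 280854.875

For each 3-subset S of vertices (there are C(239, 3) = 2246839 such S), let X_S = 1 if S induces a K_3 (all C(3, 2) = 3 edges present). Then P(X_S = 1) = (1/2)^3 = 1/8. By linearity of expectation, E[# K_3] = C(239, 3) · (1/2)^3 = 2246839 / 8 = 280854.875.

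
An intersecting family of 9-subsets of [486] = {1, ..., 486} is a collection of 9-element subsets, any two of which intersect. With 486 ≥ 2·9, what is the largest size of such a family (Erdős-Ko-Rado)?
max |F| = C(485, 8) = 71649055468439020

Erdős-Ko-Rado (1961): when n ≥ 2k, max |F| = C(n−1, k−1). The bound is attained by the star {A : i ∈ A} for any fixed i ∈ [n]. Here C(486−1, 9−1) = C(485, 8) = 71649055468439020.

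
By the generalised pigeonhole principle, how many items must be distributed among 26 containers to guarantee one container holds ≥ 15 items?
n = (15 − 1)·26 + 1 = 365

By the generalised pigeonhole principle, to guarantee some box contains ≥ r objects we need more than (r − 1) · k objects total. Threshold: n = (r − 1) · k + 1. With r = 15 and k = 26: n = 14 · 26 + 1 = 364 + 1 = 365. For n = 364 = 14 · 26, we can put exactly 14 objects in every box, avoiding 15 in any single one — so 365 is tight.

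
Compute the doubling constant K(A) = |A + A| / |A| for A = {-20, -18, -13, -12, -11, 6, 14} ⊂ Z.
K = |A + A| / |A| = 25/7

Enumerate A + A = {a + b : a, b ∈ A}. With |A| = 7, there are |A|^2 = 49 ordered sum pairs; collecting distinct values, A + A = {-40, -38, -36, -33, -32, -31, -30, -29, -26, -25, -24, -23, -22, -14, -12, -7, -6, -5, -4, 1, 2, 3, 12, 20, 28}, so |A + A| = 25. Thus K = 25/7. For comparison, the minimum possible |A + A| over all 7-element sets is 2·7 − 1 = 13 (so min K = 13/7), attained only by arithmetic progressions.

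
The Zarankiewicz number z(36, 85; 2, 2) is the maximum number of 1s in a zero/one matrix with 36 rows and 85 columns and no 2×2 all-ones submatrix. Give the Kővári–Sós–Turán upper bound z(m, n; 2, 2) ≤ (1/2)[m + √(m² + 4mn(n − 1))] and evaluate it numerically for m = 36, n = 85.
z(36, 85; 2, 2) ≤ (1/2)[36 + √(36² + 4·36·85·84)] = (1/2)[36 + √1029456] = 525.3106

Kővári–Sós–Turán: let r_1, ..., r_36 be the row sums and z = Σ r_i the total number of 1s. Each pair of columns can share at most one row with both entries 1 (else a 2×2 all-ones block appears), so Σ_i C(r_i, 2) ≤ C(85, 2) = 3570. By convexity Σ_i C(r_i, 2) ≥ 36·C(z/36, 2) = z(z − 36)/(2·36), giving z² − 36z − 36·85·84 ≤ 0 and hence z ≤ (1/2)[36 + √(1296 + 4·257040)] = (1/2)[36 + √1029456] ≈ (1/2)(36 + 1014.6211) = 525.3106.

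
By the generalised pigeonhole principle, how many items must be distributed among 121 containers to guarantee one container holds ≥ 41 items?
n = (41 − 1)·121 + 1 = 4841

By the generalised pigeonhole principle, to guarantee some box contains ≥ r objects we need more than (r − 1) · k objects total. Threshold: n = (r − 1) · k + 1. With r = 41 and k = 121: n = 40 · 121 + 1 = 4840 + 1 = 4841. For n = 4840 = 40 · 121, we can put exactly 40 objects in every box, avoiding 41 in any single one — so 4841 is tight.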